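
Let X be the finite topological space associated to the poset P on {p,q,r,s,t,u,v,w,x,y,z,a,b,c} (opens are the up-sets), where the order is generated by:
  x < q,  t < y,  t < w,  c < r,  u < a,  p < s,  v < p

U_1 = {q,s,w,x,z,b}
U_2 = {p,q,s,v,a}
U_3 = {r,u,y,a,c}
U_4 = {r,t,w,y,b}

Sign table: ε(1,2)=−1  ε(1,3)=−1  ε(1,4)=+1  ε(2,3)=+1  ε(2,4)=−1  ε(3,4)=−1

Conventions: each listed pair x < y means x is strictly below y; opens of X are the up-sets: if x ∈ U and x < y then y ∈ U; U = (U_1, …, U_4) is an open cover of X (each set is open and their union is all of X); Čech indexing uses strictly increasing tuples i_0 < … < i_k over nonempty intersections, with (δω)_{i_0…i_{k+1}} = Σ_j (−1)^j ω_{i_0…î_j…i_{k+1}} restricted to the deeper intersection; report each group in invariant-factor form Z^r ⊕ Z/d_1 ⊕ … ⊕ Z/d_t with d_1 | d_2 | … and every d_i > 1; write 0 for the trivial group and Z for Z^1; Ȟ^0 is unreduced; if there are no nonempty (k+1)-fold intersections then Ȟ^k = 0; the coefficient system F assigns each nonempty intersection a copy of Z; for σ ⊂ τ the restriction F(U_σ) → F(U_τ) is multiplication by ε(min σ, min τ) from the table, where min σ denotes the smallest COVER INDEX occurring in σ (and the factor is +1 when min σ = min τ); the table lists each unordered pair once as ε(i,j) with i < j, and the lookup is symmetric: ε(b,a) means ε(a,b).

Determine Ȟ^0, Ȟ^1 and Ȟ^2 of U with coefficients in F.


nerve of the cover:
  U12={q,s} U14={w,b} U23={a} U34={r,y}
C dims 4,4; δ0: rk 3, SNF 1^3
Ȟ^0 = (4 − 3) − 0 = 1, so Ȟ^0 ≅ Z
Ȟ^1 = (4 − 0) − 3 = 1, so Ȟ^1 ≅ Z
Ȟ^2 = (0 − 0) − 0 = 0, so Ȟ^2 ≅ 0

Ȟ^0 ≅ Z,  Ȟ^1 ≅ Z,  Ȟ^2 ≅ 0


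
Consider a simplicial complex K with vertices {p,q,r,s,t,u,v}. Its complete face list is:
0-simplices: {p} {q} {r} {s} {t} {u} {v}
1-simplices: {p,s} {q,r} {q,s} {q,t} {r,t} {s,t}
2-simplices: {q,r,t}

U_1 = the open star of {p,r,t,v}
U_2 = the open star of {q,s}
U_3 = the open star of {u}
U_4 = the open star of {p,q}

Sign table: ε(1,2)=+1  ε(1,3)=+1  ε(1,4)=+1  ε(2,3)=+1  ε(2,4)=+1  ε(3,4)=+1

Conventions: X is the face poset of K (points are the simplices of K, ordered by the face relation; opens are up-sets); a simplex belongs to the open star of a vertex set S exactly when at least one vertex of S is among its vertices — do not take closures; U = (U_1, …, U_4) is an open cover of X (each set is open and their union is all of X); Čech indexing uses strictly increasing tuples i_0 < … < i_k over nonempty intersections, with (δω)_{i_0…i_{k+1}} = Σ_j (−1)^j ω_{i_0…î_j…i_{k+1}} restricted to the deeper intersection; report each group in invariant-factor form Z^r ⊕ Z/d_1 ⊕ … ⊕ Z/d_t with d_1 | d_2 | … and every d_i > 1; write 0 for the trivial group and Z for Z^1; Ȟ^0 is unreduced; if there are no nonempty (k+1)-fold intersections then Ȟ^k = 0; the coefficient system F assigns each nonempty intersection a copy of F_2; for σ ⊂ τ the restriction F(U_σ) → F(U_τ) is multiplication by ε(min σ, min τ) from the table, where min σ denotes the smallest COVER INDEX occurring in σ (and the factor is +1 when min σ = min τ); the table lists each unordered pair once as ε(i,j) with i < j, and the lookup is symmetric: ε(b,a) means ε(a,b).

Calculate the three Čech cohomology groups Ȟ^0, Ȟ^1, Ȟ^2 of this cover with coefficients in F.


Ȟ^0(U;F) ≅ Z/2 ⊕ Z/2; Ȟ^1(U;F) ≅ 0; Ȟ^2(U;F) ≅ 0

nerve simplices:
  U1={{p},{r},{t},{v},{p,s},{q,r},{q,t},{r,t},{s,t},{q,r,t}} U2={{q},{s},{p,s},{q,r},{q,s},{q,t},{s,t},{q,r,t}} U3={{u}} U4={{p},{q},{p,s},{q,r},{q,s},{q,t},{q,r,t}}
  U12={{p,s},{q,r},{q,t},{s,t},{q,r,t}} U14={{p},{p,s},{q,r},{q,t},{q,r,t}} U24={{q},{p,s},{q,r},{q,s},{q,t},{q,r,t}}
  U124={{p,s},{q,r},{q,t},{q,r,t}}
C dims 4,3,1; δ0: rk_F2 2; δ1: rk_F2 1
degree 0: 4−2−0 = 2 → Ȟ^0 ≅ Z/2 ⊕ Z/2
degree 1: 3−1−2 = 0 → Ȟ^1 ≅ 0
degree 2: 1−0−1 = 0 → Ȟ^2 ≅ 0


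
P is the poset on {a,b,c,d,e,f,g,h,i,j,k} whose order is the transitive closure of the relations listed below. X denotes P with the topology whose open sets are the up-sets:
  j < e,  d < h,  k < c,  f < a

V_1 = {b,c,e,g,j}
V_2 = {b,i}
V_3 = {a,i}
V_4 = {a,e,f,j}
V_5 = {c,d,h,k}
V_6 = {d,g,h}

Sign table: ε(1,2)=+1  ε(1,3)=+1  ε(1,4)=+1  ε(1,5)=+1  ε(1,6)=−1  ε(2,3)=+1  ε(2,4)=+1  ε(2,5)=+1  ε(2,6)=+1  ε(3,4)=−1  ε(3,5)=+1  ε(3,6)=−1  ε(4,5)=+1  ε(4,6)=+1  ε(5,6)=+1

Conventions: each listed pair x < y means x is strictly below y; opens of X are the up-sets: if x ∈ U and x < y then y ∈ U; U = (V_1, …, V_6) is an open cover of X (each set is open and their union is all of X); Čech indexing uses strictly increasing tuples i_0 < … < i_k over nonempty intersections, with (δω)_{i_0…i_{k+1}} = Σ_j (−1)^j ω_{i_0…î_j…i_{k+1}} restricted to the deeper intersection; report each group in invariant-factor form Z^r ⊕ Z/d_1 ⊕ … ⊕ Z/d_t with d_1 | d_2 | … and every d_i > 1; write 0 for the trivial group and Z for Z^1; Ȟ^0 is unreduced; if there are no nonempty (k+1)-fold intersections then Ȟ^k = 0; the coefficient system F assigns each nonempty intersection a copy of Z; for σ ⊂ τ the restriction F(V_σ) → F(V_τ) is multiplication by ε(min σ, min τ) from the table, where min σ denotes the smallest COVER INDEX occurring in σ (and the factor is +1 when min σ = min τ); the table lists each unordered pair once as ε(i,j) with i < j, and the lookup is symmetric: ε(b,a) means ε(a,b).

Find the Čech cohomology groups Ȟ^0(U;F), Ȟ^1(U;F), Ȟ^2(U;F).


nonempty intersections:
  V12={b} V14={e,j} V15={c} V16={g} V23={i} V34={a} V56={d,h}
C dims 6,7; δ0: rk 6, SNF 1^5·2
Ȟ^0: (6−6)−0=0 ⇒ 0
Ȟ^1: (7−0)−6=1 plus torsion [2] ⇒ Z ⊕ Z/2
Ȟ^2: (0−0)−0=0 ⇒ 0

Ȟ^0(U;F) ≅ 0; Ȟ^1(U;F) ≅ Z ⊕ Z/2; Ȟ^2(U;F) ≅ 0


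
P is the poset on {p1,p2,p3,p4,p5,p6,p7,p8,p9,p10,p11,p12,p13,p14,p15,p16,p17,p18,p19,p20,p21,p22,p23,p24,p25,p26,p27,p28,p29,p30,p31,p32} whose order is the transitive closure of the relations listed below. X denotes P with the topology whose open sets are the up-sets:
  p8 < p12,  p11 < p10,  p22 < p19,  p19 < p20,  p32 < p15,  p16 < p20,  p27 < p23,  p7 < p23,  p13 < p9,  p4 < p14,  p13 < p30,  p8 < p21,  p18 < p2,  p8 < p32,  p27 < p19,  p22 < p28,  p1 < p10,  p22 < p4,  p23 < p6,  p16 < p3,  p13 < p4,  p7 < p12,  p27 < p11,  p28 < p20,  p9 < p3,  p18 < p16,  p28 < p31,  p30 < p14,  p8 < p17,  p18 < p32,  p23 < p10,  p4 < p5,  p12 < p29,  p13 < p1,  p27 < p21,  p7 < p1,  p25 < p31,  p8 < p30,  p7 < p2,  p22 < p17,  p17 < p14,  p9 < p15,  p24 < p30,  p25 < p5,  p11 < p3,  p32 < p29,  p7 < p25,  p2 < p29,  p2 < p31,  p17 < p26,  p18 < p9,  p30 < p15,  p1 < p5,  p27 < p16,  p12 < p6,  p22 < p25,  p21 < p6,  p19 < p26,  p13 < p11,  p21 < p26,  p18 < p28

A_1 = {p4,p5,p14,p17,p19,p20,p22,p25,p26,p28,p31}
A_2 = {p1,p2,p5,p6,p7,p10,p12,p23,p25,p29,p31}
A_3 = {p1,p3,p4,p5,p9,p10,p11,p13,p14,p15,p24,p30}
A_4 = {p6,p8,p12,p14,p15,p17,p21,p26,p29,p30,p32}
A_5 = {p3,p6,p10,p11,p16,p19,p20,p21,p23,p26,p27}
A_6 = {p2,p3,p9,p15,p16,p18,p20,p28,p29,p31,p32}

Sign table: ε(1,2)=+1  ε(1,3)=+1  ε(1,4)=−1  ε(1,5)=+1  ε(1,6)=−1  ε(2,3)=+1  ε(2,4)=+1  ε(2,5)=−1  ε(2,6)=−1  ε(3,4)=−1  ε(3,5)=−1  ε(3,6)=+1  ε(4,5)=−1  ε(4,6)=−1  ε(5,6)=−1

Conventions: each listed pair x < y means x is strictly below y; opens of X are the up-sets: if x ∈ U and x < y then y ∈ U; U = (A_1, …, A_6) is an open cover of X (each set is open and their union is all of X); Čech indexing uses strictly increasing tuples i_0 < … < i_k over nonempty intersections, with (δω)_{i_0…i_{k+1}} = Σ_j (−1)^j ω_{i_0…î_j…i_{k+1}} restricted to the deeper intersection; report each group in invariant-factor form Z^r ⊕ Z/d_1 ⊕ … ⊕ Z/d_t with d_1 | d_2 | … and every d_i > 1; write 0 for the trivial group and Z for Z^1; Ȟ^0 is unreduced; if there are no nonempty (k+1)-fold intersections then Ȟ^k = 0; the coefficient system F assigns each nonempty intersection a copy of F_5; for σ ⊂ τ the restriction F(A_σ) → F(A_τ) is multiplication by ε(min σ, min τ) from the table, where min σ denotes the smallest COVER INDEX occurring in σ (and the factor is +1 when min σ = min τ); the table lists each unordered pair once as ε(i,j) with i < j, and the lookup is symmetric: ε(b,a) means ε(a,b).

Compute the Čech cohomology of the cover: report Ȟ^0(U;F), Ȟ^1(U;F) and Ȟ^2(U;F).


nonempty intersections:
  A12={p5,p25,p31} A13={p4,p5,p14} A14={p14,p17,p26} A15={p19,p20,p26} A16={p20,p28,p31} A23={p1,p5,p10} A24={p6,p12,p29} A25={p6,p10,p23} A26={p2,p29,p31} A34={p14,p15,p30} A35={p3,p10,p11} A36={p3,p9,p15} A45={p6,p21,p26} A46={p15,p29,p32} A56={p3,p16,p20}
  A123={p5} A126={p31} A134={p14} A145={p26} A156={p20} A235={p10} A245={p6} A246={p29} A346={p15} A356={p3}
C dims 6,15,10; δ0: rk_F5 6; δ1: rk_F5 9
Ȟ^0: (6−6)−0=0 ⇒ 0
Ȟ^1: (15−9)−6=0 ⇒ 0
Ȟ^2: (10−0)−9=1 ⇒ Z/5

Ȟ^0(U;F) ≅ 0, Ȟ^1(U;F) ≅ 0 and Ȟ^2(U;F) ≅ Z/5


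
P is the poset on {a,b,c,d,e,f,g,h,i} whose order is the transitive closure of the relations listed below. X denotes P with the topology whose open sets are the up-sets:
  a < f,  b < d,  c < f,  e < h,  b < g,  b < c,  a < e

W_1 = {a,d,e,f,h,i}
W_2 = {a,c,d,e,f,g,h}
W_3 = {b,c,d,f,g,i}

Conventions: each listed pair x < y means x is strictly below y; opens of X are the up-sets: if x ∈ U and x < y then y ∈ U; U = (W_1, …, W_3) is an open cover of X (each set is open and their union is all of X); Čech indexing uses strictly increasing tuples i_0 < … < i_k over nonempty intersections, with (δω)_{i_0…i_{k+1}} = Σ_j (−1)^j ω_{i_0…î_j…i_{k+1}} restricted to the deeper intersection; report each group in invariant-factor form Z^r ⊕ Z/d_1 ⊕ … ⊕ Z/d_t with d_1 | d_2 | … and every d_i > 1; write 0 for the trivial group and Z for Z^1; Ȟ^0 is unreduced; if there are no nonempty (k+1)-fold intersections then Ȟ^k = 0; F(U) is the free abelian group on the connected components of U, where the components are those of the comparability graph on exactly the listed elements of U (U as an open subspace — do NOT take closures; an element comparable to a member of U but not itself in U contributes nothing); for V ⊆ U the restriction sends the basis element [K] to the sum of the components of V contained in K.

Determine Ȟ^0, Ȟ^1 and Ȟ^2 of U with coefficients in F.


nerve of the cover:
  W12={a,d,e,f,h} W13={d,f,i} W23={c,d,f,g}
  W123={d,f}
components per intersection:
  W1: {a,e,f,h} {d} {i}
  W2: {a,c,e,f,h} {d} {g}
  W3: {b,c,d,f,g} {i}
  W12: {a,e,f,h} {d}
  W13: {d} {f} {i}
  W23: {c,f} {d} {g}
  W123: {d} {f}
C dims 8,8,2; δ0: rk 6, SNF 1^6; δ1: rk 2, SNF 1^2
Ȟ^0 = (8 − 6) − 0 = 2, so Ȟ^0 ≅ Z^2
Ȟ^1 = (8 − 2) − 6 = 0, so Ȟ^1 ≅ 0
Ȟ^2 = (2 − 0) − 2 = 0, so Ȟ^2 ≅ 0

Ȟ^0 = Z^2,  Ȟ^1 = 0,  Ȟ^2 = 0


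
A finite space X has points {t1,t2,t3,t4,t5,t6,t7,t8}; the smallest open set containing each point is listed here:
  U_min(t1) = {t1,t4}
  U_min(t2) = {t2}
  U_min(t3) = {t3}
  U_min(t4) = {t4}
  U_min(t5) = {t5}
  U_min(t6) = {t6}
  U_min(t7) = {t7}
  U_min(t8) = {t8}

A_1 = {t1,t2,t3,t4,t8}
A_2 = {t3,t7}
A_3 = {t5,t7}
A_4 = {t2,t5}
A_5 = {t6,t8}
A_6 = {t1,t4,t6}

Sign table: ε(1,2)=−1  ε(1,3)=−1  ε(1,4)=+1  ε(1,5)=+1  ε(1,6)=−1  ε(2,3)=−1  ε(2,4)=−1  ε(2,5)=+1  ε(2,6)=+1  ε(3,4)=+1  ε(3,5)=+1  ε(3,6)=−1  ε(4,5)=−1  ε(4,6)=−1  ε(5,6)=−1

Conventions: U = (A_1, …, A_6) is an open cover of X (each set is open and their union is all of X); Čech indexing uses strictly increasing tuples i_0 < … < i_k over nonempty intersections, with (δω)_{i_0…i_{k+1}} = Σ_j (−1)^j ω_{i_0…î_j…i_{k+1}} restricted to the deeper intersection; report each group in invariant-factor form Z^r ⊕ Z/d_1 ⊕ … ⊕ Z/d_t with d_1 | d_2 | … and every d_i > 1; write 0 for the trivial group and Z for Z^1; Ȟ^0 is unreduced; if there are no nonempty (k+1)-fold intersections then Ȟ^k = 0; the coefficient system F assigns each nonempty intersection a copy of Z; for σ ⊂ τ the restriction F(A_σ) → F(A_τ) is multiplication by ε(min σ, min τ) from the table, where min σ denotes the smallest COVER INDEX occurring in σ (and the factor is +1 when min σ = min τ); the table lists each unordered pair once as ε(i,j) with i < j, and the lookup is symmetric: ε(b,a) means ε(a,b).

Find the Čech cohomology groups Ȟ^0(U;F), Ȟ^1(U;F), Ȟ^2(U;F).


nerve simplices:
  A12={t3} A14={t2} A15={t8} A16={t1,t4} A23={t7} A34={t5} A56={t6}
C dims 6,7; δ0: rk 5, SNF 1^5
degree 0: 6−5−0 = 1 → Ȟ^0 ≅ Z
degree 1: 7−0−5 = 2 → Ȟ^1 ≅ Z^2
degree 2: 0−0−0 = 0 → Ȟ^2 ≅ 0

Ȟ^0 = Z, Ȟ^1 = Z^2 and Ȟ^2 = 0


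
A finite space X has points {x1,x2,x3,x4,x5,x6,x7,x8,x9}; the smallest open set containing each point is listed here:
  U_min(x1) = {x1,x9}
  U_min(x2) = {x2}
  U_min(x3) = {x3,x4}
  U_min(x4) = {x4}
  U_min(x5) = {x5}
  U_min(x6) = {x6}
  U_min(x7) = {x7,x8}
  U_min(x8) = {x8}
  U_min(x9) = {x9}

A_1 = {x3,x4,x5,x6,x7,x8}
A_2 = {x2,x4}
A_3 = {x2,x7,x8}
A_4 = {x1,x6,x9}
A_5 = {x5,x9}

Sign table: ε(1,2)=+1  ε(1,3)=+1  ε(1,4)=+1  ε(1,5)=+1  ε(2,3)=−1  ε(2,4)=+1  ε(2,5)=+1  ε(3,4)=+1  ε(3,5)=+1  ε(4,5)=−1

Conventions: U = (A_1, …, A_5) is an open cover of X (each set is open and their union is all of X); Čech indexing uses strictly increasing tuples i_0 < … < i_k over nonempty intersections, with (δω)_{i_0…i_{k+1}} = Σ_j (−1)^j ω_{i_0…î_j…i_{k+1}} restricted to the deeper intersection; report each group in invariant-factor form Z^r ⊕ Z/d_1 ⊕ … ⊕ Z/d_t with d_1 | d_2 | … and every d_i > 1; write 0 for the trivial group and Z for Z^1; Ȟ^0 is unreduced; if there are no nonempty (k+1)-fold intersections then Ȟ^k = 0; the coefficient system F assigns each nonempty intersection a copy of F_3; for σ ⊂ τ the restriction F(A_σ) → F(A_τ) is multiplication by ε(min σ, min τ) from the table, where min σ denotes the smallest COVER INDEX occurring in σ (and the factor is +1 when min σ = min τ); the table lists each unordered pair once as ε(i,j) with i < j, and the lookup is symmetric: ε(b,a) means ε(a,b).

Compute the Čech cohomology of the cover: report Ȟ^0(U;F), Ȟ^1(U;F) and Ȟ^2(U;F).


Ȟ^0(U;F) ≅ 0, Ȟ^1(U;F) ≅ Z/3, Ȟ^2(U;F) ≅ 0

nonempty overlaps:
  A12={x4} A13={x7,x8} A14={x6} A15={x5} A23={x2} A45={x9}
C dims 5,6; δ0: rk_F3 5
degree 0: 5−5−0 = 0 → Ȟ^0 ≅ 0
degree 1: 6−0−5 = 1 → Ȟ^1 ≅ Z/3
degree 2: 0−0−0 = 0 → Ȟ^2 ≅ 0


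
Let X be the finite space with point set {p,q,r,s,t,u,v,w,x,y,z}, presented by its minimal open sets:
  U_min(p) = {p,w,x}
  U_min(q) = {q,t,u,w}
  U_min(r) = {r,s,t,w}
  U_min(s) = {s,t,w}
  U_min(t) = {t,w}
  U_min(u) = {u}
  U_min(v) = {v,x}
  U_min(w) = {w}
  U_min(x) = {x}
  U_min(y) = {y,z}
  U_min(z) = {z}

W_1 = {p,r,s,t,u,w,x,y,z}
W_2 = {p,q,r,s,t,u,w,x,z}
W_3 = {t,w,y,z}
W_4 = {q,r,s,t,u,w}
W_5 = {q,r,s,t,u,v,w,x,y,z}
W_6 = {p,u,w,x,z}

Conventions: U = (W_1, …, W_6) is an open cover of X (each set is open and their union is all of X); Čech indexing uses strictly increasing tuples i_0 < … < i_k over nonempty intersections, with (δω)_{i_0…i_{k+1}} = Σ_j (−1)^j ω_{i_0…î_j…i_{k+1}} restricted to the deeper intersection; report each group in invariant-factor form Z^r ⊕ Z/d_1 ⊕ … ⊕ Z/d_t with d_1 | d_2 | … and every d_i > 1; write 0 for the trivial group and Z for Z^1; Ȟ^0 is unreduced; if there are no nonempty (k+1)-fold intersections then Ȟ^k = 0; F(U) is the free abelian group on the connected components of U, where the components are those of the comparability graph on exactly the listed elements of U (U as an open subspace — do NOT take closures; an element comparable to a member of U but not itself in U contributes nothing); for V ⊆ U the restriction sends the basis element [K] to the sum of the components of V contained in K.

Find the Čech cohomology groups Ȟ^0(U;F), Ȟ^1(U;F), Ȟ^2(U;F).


Ȟ^0(U;F) ≅ Z^2,  Ȟ^1(U;F) ≅ 0,  Ȟ^2(U;F) ≅ 0

nerve simplices:
  W12={p,r,s,t,u,w,x,z} W13={t,w,y,z} W14={r,s,t,u,w} W15={r,s,t,u,w,x,y,z} W16={p,u,w,x,z} W23={t,w,z} W24={q,r,s,t,u,w} W25={q,r,s,t,u,w,x,z} W26={p,u,w,x,z} W34={t,w} W35={t,w,y,z} W36={w,z} W45={q,r,s,t,u,w} W46={u,w} W56={u,w,x,z}
  W123={t,w,z} W124={r,s,t,u,w} W125={r,s,t,u,w,x,z} W126={p,u,w,x,z} W134={t,w} W135={t,w,y,z} W136={w,z} W145={r,s,t,u,w} W146={u,w} W156={u,w,x,z} W234={t,w} W235={t,w,z} W236={w,z} W245={q,r,s,t,u,w} W246={u,w} W256={u,w,x,z} W345={t,w} W346={w} W356={w,z} W456={u,w}
  W1234={t,w} W1235={t,w,z} W1236={w,z} W1245={r,s,t,u,w} W1246={u,w} W1256={u,w,x,z} W1345={t,w} W1346={w} W1356={w,z} W1456={u,w} W2345={t,w} W2346={w} W2356={w,z} W2456={u,w} W3456={w}
  W12345={t,w} W12346={w} W12356={w,z} W12456={u,w} W13456={w} W23456={w}
  W123456={w}
components per intersection:
  W1: {p,r,s,t,w,x} {u} {y,z}
  W2: {p,q,r,s,t,u,w,x} {z}
  W3: {t,w} {y,z}
  W4: {q,r,s,t,u,w}
  W5: {q,r,s,t,u,w} {v,x} {y,z}
  W6: {p,w,x} {u} {z}
  W12: {p,r,s,t,w,x} {u} {z}
  W13: {t,w} {y,z}
  W14: {r,s,t,w} {u}
  W15: {r,s,t,w} {u} {x} {y,z}
  W16: {p,w,x} {u} {z}
  W23: {t,w} {z}
  W24: {q,r,s,t,u,w}
  W25: {q,r,s,t,u,w} {x} {z}
  W26: {p,w,x} {u} {z}
  W34: {t,w}
  W35: {t,w} {y,z}
  W36: {w} {z}
  W45: {q,r,s,t,u,w}
  W46: {u} {w}
  W56: {u} {w} {x} {z}
  W123: {t,w} {z}
  W124: {r,s,t,w} {u}
  W125: {r,s,t,w} {u} {x} {z}
  W126: {p,w,x} {u} {z}
  W134: {t,w}
  W135: {t,w} {y,z}
  W136: {w} {z}
  W145: {r,s,t,w} {u}
  W146: {u} {w}
  W156: {u} {w} {x} {z}
  W234: {t,w}
  W235: {t,w} {z}
  W236: {w} {z}
  W245: {q,r,s,t,u,w}
  W246: {u} {w}
  W256: {u} {w} {x} {z}
  W345: {t,w}
  W346: {w}
  W356: {w} {z}
  W456: {u} {w}
  W1234: {t,w}
  W1235: {t,w} {z}
  W1236: {w} {z}
  W1245: {r,s,t,w} {u}
  W1246: {u} {w}
  W1256: {u} {w} {x} {z}
  W1345: {t,w}
  W1346: {w}
  W1356: {w} {z}
  W1456: {u} {w}
  W2345: {t,w}
  W2346: {w}
  W2356: {w} {z}
  W2456: {u} {w}
  W3456: {w}
  W12345: {t,w}
  W12346: {w}
  W12356: {w} {z}
  W12456: {u} {w}
  W13456: {w}
  W23456: {w}
  W123456: {w}
C dims 14,35,42,26; δ0: rk 12, SNF 1^12; δ1: rk 23, SNF 1^23; δ2: rk 19, SNF 1^19
degree 0: 14−12−0 = 2 → Ȟ^0 ≅ Z^2
degree 1: 35−23−12 = 0 → Ȟ^1 ≅ 0
degree 2: 42−19−23 = 0 → Ȟ^2 ≅ 0


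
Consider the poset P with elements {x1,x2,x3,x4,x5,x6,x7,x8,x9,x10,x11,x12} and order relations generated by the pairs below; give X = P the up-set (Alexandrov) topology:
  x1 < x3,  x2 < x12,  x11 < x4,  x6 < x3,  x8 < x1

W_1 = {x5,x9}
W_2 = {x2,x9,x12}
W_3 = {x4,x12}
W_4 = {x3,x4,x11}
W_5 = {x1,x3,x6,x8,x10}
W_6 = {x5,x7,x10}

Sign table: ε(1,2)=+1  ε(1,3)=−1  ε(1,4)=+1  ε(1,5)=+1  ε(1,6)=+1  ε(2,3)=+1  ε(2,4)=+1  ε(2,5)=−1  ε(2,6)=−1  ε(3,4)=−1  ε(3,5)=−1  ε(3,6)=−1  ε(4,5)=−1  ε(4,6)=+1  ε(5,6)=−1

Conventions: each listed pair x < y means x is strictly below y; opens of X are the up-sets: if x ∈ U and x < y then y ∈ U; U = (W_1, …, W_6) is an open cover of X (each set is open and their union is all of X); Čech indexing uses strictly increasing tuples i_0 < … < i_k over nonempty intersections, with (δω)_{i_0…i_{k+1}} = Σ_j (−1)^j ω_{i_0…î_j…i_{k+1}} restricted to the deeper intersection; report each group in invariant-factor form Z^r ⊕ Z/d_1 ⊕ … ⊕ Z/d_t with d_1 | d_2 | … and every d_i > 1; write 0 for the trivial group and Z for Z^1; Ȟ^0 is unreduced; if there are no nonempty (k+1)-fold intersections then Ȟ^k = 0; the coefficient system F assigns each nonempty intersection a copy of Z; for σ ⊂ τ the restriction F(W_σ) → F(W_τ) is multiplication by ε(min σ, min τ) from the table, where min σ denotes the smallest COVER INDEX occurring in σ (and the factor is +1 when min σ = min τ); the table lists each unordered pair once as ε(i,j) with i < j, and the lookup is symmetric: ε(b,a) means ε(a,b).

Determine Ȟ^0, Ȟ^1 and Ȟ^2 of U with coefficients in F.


cover nerve:
  W12={x9} W16={x5} W23={x12} W34={x4} W45={x3} W56={x10}
C dims 6,6; δ0: rk 6, SNF 1^5·2
Ȟ^0: (6−6)−0=0 ⇒ 0
Ȟ^1: (6−0)−6=0 plus torsion [2] ⇒ Z/2
Ȟ^2: (0−0)−0=0 ⇒ 0

Ȟ^0 ≅ 0; Ȟ^1 ≅ Z/2; Ȟ^2 ≅ 0


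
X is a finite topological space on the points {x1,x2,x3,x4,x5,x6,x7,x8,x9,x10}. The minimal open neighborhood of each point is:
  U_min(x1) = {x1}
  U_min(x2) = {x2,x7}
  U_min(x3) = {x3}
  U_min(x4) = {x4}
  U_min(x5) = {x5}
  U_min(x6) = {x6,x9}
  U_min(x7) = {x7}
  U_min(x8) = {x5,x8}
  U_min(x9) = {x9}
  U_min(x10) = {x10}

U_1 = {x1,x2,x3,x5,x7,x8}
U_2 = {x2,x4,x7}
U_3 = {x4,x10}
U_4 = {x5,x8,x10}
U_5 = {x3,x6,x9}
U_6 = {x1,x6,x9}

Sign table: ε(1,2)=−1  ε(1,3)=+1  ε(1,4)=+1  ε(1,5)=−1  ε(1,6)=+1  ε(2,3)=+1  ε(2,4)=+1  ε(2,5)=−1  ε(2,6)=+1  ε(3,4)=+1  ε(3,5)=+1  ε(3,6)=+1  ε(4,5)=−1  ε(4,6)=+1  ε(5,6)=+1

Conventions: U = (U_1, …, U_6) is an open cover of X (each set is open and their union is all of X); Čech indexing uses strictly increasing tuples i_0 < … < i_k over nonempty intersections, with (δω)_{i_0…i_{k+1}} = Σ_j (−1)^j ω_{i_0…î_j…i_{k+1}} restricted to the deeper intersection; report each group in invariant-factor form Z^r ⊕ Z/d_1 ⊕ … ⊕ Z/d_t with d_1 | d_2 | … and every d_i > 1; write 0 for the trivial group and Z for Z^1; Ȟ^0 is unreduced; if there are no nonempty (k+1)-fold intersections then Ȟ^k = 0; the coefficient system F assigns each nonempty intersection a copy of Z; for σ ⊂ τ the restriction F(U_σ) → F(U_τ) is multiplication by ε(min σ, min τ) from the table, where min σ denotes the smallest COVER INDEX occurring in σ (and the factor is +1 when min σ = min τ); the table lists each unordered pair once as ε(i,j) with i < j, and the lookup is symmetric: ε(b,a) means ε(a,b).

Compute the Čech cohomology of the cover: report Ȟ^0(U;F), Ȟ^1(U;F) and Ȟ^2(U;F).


Ȟ^0 = 0, Ȟ^1 = Z ⊕ Z/2 and Ȟ^2 = 0

nonempty intersections:
  U12={x2,x7} U14={x5,x8} U15={x3} U16={x1} U23={x4} U34={x10} U56={x6,x9}
C dims 6,7; δ0: rk 6, SNF 1^5·2
Ȟ^0: (6−6)−0=0 ⇒ 0
Ȟ^1: (7−0)−6=1 plus torsion [2] ⇒ Z ⊕ Z/2
Ȟ^2: (0−0)−0=0 ⇒ 0


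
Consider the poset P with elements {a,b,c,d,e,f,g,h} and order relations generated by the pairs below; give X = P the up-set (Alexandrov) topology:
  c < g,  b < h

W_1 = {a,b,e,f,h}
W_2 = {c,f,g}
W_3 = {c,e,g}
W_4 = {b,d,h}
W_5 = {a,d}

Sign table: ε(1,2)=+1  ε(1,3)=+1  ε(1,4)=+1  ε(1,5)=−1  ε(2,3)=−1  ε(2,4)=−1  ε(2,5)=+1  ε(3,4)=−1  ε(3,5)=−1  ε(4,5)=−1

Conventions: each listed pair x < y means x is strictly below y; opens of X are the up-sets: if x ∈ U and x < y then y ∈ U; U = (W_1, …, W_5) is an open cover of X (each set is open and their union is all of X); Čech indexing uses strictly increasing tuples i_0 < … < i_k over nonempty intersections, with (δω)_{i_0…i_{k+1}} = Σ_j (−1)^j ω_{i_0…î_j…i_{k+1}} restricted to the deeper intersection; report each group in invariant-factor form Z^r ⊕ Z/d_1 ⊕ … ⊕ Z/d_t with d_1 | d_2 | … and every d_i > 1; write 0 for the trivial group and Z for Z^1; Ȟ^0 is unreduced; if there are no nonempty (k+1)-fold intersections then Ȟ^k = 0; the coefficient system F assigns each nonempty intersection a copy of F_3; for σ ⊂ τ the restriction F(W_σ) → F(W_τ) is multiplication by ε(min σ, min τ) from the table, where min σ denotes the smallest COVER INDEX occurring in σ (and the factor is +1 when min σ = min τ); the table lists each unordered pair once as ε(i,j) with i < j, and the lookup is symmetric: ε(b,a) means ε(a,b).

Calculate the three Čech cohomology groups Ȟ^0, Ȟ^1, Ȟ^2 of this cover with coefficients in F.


Ȟ^0 = 0, Ȟ^1 = Z/3, Ȟ^2 = 0

intersection data:
  W12={f} W13={e} W14={b,h} W15={a} W23={c,g} W45={d}
C dims 5,6; δ0: rk_F3 5
Ȟ^0 = (5 − 5) − 0 = 0, so Ȟ^0 ≅ 0
Ȟ^1 = (6 − 0) − 5 = 1, so Ȟ^1 ≅ Z/3
Ȟ^2 = (0 − 0) − 0 = 0, so Ȟ^2 ≅ 0


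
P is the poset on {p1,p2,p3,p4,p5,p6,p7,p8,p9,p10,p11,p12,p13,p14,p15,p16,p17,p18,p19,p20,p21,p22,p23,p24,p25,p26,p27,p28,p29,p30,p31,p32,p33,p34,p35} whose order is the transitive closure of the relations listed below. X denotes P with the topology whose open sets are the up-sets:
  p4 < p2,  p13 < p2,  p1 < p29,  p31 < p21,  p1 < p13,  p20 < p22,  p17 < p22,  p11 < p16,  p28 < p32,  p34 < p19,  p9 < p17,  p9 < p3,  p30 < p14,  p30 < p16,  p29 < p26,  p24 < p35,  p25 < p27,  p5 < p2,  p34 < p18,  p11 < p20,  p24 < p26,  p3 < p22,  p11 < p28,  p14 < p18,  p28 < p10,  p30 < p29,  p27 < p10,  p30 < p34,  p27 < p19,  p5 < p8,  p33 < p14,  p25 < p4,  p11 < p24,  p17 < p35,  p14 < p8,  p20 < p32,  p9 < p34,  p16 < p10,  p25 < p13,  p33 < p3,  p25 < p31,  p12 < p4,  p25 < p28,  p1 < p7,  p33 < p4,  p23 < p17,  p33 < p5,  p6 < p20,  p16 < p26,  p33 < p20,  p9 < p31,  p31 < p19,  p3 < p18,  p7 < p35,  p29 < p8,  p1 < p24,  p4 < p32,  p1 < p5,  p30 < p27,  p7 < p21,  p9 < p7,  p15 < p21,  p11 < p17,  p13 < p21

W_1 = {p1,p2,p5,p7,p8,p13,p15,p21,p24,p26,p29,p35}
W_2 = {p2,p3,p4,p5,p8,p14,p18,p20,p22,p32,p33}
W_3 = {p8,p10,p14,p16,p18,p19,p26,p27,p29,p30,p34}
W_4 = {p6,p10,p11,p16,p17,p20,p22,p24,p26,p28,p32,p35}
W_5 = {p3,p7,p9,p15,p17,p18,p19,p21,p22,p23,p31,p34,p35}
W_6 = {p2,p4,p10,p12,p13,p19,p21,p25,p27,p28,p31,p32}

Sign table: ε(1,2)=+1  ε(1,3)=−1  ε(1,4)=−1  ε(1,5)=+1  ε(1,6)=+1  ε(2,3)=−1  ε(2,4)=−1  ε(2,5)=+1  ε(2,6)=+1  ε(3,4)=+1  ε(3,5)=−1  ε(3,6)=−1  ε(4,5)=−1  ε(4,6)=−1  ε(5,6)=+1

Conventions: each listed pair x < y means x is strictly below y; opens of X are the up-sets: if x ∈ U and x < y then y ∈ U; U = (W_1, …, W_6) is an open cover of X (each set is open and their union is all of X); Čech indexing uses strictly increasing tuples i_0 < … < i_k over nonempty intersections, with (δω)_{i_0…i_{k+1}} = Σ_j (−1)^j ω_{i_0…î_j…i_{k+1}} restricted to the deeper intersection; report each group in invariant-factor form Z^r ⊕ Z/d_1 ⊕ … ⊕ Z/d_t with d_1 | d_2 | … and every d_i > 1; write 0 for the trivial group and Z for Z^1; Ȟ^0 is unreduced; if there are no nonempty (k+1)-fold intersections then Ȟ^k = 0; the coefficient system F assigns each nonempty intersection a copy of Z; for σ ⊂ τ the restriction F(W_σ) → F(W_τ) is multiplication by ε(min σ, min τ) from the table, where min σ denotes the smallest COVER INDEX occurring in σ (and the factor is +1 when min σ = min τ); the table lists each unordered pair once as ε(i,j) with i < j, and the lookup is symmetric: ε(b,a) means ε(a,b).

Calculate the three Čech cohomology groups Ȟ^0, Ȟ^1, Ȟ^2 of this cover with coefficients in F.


nonempty overlaps:
  W12={p2,p5,p8} W13={p8,p26,p29} W14={p24,p26,p35} W15={p7,p15,p21,p35} W16={p2,p13,p21} W23={p8,p14,p18} W24={p20,p22,p32} W25={p3,p18,p22} W26={p2,p4,p32} W34={p10,p16,p26} W35={p18,p19,p34} W36={p10,p19,p27} W45={p17,p22,p35} W46={p10,p28,p32} W56={p19,p21,p31}
  W123={p8} W126={p2} W134={p26} W145={p35} W156={p21} W235={p18} W245={p22} W246={p32} W346={p10} W356={p19}
C dims 6,15,10; δ0: rk 5, SNF 1^5; δ1: rk 10, SNF 1^9·2
degree 0: 6−5−0 = 1 → Ȟ^0 ≅ Z
degree 1: 15−10−5 = 0 → Ȟ^1 ≅ 0
degree 2: 10−0−10 = 0 plus torsion [2] → Ȟ^2 ≅ Z/2

Ȟ^0 ≅ Z,  Ȟ^1 ≅ 0,  Ȟ^2 ≅ Z/2


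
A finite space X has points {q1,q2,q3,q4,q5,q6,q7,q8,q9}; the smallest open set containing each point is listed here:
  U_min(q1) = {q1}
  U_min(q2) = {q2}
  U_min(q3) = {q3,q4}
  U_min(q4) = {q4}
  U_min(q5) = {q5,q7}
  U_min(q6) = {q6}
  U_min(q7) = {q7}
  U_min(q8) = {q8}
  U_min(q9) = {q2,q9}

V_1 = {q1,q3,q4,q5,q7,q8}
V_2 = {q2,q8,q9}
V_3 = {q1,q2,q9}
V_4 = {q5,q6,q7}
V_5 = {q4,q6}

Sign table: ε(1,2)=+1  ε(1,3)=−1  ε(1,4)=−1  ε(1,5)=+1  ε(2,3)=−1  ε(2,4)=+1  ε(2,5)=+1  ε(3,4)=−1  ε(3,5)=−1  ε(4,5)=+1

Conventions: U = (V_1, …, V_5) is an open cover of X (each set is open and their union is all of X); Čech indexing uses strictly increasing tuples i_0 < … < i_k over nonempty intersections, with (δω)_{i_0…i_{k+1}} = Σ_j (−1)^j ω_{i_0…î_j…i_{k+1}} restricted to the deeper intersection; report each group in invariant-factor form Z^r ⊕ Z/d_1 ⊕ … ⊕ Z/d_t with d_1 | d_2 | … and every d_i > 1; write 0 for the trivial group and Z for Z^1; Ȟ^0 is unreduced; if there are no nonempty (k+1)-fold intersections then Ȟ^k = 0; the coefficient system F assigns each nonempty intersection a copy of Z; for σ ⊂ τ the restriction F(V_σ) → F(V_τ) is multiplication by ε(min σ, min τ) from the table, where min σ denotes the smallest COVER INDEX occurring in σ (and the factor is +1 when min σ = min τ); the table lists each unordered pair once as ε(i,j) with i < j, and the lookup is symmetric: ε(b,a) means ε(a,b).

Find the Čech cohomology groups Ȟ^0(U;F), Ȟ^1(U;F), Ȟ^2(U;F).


Ȟ^0(U;F) ≅ 0; Ȟ^1(U;F) ≅ Z ⊕ Z/2; Ȟ^2(U;F) ≅ 0

nerve simplices:
  V12={q8} V13={q1} V14={q5,q7} V15={q4} V23={q2,q9} V45={q6}
C dims 5,6; δ0: rk 5, SNF 1^4·2
degree 0: 5−5−0 = 0 → Ȟ^0 ≅ 0
degree 1: 6−0−5 = 1 plus torsion [2] → Ȟ^1 ≅ Z ⊕ Z/2
degree 2: 0−0−0 = 0 → Ȟ^2 ≅ 0


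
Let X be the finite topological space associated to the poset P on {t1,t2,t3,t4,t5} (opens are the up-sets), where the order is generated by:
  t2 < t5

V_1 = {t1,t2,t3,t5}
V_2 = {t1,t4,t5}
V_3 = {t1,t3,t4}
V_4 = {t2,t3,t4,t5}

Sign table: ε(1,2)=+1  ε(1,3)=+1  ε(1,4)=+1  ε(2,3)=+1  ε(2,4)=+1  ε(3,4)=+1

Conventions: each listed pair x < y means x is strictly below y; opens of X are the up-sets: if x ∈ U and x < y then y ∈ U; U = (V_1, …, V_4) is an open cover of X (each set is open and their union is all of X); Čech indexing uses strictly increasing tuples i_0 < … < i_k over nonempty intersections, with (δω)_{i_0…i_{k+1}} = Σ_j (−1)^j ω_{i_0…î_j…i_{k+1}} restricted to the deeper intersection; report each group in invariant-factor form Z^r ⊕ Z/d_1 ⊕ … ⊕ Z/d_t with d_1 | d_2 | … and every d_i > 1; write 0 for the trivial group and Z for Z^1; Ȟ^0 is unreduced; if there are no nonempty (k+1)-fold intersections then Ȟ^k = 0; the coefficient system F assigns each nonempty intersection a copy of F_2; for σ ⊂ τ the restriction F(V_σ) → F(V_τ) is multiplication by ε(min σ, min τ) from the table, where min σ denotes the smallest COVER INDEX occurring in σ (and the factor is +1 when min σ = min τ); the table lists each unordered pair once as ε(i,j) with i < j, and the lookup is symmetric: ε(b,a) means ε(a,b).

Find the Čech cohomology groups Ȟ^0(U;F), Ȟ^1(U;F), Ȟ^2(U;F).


nonempty overlaps:
  V12={t1,t5} V13={t1,t3} V14={t2,t3,t5} V23={t1,t4} V24={t4,t5} V34={t3,t4}
  V123={t1} V124={t5} V134={t3} V234={t4}
C dims 4,6,4; δ0: rk_F2 3; δ1: rk_F2 3
degree 0: 4−3−0 = 1 → Ȟ^0 ≅ Z/2
degree 1: 6−3−3 = 0 → Ȟ^1 ≅ 0
degree 2: 4−0−3 = 1 → Ȟ^2 ≅ Z/2

Ȟ^0 ≅ Z/2, Ȟ^1 ≅ 0, Ȟ^2 ≅ Z/2


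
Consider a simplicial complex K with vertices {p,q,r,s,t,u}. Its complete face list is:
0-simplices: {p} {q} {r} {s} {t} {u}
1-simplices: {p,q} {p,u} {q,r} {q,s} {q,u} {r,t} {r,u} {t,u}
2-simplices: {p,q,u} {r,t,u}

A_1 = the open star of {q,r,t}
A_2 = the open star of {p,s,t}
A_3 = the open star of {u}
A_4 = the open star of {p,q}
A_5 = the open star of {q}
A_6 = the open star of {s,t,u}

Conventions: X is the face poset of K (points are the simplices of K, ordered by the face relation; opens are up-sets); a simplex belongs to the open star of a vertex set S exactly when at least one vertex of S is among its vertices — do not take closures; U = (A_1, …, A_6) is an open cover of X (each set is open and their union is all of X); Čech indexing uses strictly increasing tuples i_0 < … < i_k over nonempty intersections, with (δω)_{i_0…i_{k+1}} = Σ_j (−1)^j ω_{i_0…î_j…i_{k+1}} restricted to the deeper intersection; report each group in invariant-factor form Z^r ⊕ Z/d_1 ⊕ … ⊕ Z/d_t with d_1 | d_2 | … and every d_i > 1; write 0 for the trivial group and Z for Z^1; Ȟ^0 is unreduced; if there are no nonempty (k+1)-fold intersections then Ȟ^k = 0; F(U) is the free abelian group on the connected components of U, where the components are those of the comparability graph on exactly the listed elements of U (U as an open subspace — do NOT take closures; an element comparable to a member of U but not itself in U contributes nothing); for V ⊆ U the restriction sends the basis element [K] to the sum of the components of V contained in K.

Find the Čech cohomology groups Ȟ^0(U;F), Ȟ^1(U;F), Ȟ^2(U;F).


Ȟ^0 ≅ Z; Ȟ^1 ≅ Z; Ȟ^2 ≅ 0

intersection data:
  A1={{q},{r},{t},{p,q},{q,r},{q,s},{q,u},{r,t},{r,u},{t,u},{p,q,u},{r,t,u}} A2={{p},{s},{t},{p,q},{p,u},{q,s},{r,t},{t,u},{p,q,u},{r,t,u}} A3={{u},{p,u},{q,u},{r,u},{t,u},{p,q,u},{r,t,u}} A4={{p},{q},{p,q},{p,u},{q,r},{q,s},{q,u},{p,q,u}} A5={{q},{p,q},{q,r},{q,s},{q,u},{p,q,u}} A6={{s},{t},{u},{p,u},{q,s},{q,u},{r,t},{r,u},{t,u},{p,q,u},{r,t,u}}
  A12={{t},{p,q},{q,s},{r,t},{t,u},{p,q,u},{r,t,u}} A13={{q,u},{r,u},{t,u},{p,q,u},{r,t,u}} A14={{q},{p,q},{q,r},{q,s},{q,u},{p,q,u}} A15={{q},{p,q},{q,r},{q,s},{q,u},{p,q,u}} A16={{t},{q,s},{q,u},{r,t},{r,u},{t,u},{p,q,u},{r,t,u}} A23={{p,u},{t,u},{p,q,u},{r,t,u}} A24={{p},{p,q},{p,u},{q,s},{p,q,u}} A25={{p,q},{q,s},{p,q,u}} A26={{s},{t},{p,u},{q,s},{r,t},{t,u},{p,q,u},{r,t,u}} A34={{p,u},{q,u},{p,q,u}} A35={{q,u},{p,q,u}} A36={{u},{p,u},{q,u},{r,u},{t,u},{p,q,u},{r,t,u}} A45={{q},{p,q},{q,r},{q,s},{q,u},{p,q,u}} A46={{p,u},{q,s},{q,u},{p,q,u}} A56={{q,s},{q,u},{p,q,u}}
  A123={{t,u},{p,q,u},{r,t,u}} A124={{p,q},{q,s},{p,q,u}} A125={{p,q},{q,s},{p,q,u}} A126={{t},{q,s},{r,t},{t,u},{p,q,u},{r,t,u}} A134={{q,u},{p,q,u}} A135={{q,u},{p,q,u}} A136={{q,u},{r,u},{t,u},{p,q,u},{r,t,u}} A145={{q},{p,q},{q,r},{q,s},{q,u},{p,q,u}} A146={{q,s},{q,u},{p,q,u}} A156={{q,s},{q,u},{p,q,u}} A234={{p,u},{p,q,u}} A235={{p,q,u}} A236={{p,u},{t,u},{p,q,u},{r,t,u}} A245={{p,q},{q,s},{p,q,u}} A246={{p,u},{q,s},{p,q,u}} A256={{q,s},{p,q,u}} A345={{q,u},{p,q,u}} A346={{p,u},{q,u},{p,q,u}} A356={{q,u},{p,q,u}} A456={{q,s},{q,u},{p,q,u}}
  A1234={{p,q,u}} A1235={{p,q,u}} A1236={{t,u},{p,q,u},{r,t,u}} A1245={{p,q},{q,s},{p,q,u}} A1246={{q,s},{p,q,u}} A1256={{q,s},{p,q,u}} A1345={{q,u},{p,q,u}} A1346={{q,u},{p,q,u}} A1356={{q,u},{p,q,u}} A1456={{q,s},{q,u},{p,q,u}} A2345={{p,q,u}} A2346={{p,u},{p,q,u}} A2356={{p,q,u}} A2456={{q,s},{p,q,u}} A3456={{q,u},{p,q,u}}
  A12345={{p,q,u}} A12346={{p,q,u}} A12356={{p,q,u}} A12456={{q,s},{p,q,u}} A13456={{q,u},{p,q,u}} A23456={{p,q,u}}
  A123456={{p,q,u}}
components per intersection:
  A1: {{q},{r},{t},{p,q},{q,r},{q,s},{q,u},{r,t},{r,u},{t,u},{p,q,u},{r,t,u}}
  A2: {{p},{p,q},{p,u},{p,q,u}} {{s},{q,s}} {{t},{r,t},{t,u},{r,t,u}}
  A3: {{u},{p,u},{q,u},{r,u},{t,u},{p,q,u},{r,t,u}}
  A4: {{p},{q},{p,q},{p,u},{q,r},{q,s},{q,u},{p,q,u}}
  A5: {{q},{p,q},{q,r},{q,s},{q,u},{p,q,u}}
  A6: {{s},{q,s}} {{t},{u},{p,u},{q,u},{r,t},{r,u},{t,u},{p,q,u},{r,t,u}}
  A12: {{t},{r,t},{t,u},{r,t,u}} {{p,q},{p,q,u}} {{q,s}}
  A13: {{q,u},{p,q,u}} {{r,u},{t,u},{r,t,u}}
  A14: {{q},{p,q},{q,r},{q,s},{q,u},{p,q,u}}
  A15: {{q},{p,q},{q,r},{q,s},{q,u},{p,q,u}}
  A16: {{t},{r,t},{r,u},{t,u},{r,t,u}} {{q,s}} {{q,u},{p,q,u}}
  A23: {{p,u},{p,q,u}} {{t,u},{r,t,u}}
  A24: {{p},{p,q},{p,u},{p,q,u}} {{q,s}}
  A25: {{p,q},{p,q,u}} {{q,s}}
  A26: {{s},{q,s}} {{t},{r,t},{t,u},{r,t,u}} {{p,u},{p,q,u}}
  A34: {{p,u},{q,u},{p,q,u}}
  A35: {{q,u},{p,q,u}}
  A36: {{u},{p,u},{q,u},{r,u},{t,u},{p,q,u},{r,t,u}}
  A45: {{q},{p,q},{q,r},{q,s},{q,u},{p,q,u}}
  A46: {{p,u},{q,u},{p,q,u}} {{q,s}}
  A56: {{q,s}} {{q,u},{p,q,u}}
  A123: {{t,u},{r,t,u}} {{p,q,u}}
  A124: {{p,q},{p,q,u}} {{q,s}}
  A125: {{p,q},{p,q,u}} {{q,s}}
  A126: {{t},{r,t},{t,u},{r,t,u}} {{q,s}} {{p,q,u}}
  A134: {{q,u},{p,q,u}}
  A135: {{q,u},{p,q,u}}
  A136: {{q,u},{p,q,u}} {{r,u},{t,u},{r,t,u}}
  A145: {{q},{p,q},{q,r},{q,s},{q,u},{p,q,u}}
  A146: {{q,s}} {{q,u},{p,q,u}}
  A156: {{q,s}} {{q,u},{p,q,u}}
  A234: {{p,u},{p,q,u}}
  A235: {{p,q,u}}
  A236: {{p,u},{p,q,u}} {{t,u},{r,t,u}}
  A245: {{p,q},{p,q,u}} {{q,s}}
  A246: {{p,u},{p,q,u}} {{q,s}}
  A256: {{q,s}} {{p,q,u}}
  A345: {{q,u},{p,q,u}}
  A346: {{p,u},{q,u},{p,q,u}}
  A356: {{q,u},{p,q,u}}
  A456: {{q,s}} {{q,u},{p,q,u}}
  A1234: {{p,q,u}}
  A1235: {{p,q,u}}
  A1236: {{t,u},{r,t,u}} {{p,q,u}}
  A1245: {{p,q},{p,q,u}} {{q,s}}
  A1246: {{q,s}} {{p,q,u}}
  A1256: {{q,s}} {{p,q,u}}
  A1345: {{q,u},{p,q,u}}
  A1346: {{q,u},{p,q,u}}
  A1356: {{q,u},{p,q,u}}
  A1456: {{q,s}} {{q,u},{p,q,u}}
  A2345: {{p,q,u}}
  A2346: {{p,u},{p,q,u}}
  A2356: {{p,q,u}}
  A2456: {{q,s}} {{p,q,u}}
  A3456: {{q,u},{p,q,u}}
  A12345: {{p,q,u}}
  A12346: {{p,q,u}}
  A12356: {{p,q,u}}
  A12456: {{q,s}} {{p,q,u}}
  A13456: {{q,u},{p,q,u}}
  A23456: {{p,q,u}}
  A123456: {{p,q,u}}
C dims 9,27,33,21; δ0: rk 8, SNF 1^8; δ1: rk 18, SNF 1^18; δ2: rk 15, SNF 1^15
Ȟ^0 = (9 − 8) − 0 = 1, so Ȟ^0 ≅ Z
Ȟ^1 = (27 − 18) − 8 = 1, so Ȟ^1 ≅ Z
Ȟ^2 = (33 − 15) − 18 = 0, so Ȟ^2 ≅ 0


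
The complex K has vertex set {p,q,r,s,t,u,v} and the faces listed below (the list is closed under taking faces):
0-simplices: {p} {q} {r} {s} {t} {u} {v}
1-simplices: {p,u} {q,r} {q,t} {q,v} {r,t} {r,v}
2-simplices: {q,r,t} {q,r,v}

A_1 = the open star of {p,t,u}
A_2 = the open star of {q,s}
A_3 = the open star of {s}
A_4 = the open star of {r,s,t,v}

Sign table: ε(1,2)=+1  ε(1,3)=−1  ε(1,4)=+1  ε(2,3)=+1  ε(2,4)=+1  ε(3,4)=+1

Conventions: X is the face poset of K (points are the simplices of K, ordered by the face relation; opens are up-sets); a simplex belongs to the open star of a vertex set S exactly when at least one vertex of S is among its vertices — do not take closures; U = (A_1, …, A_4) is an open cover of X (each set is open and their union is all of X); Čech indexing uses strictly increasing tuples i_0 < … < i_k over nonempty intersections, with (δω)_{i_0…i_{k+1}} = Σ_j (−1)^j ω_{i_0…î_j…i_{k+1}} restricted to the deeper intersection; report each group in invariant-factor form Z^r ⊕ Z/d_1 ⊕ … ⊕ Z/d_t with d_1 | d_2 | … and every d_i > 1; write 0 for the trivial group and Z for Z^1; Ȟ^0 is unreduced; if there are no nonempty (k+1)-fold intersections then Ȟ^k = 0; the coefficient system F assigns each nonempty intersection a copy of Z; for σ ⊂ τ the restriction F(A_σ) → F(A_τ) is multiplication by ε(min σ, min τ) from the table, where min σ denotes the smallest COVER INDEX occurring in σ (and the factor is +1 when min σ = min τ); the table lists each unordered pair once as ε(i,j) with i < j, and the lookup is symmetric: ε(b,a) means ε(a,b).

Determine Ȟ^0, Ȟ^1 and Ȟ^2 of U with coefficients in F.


Ȟ^0(U;F) ≅ Z, Ȟ^1(U;F) ≅ 0, Ȟ^2(U;F) ≅ 0

nonempty overlaps:
  A1={{p},{t},{u},{p,u},{q,t},{r,t},{q,r,t}} A2={{q},{s},{q,r},{q,t},{q,v},{q,r,t},{q,r,v}} A3={{s}} A4={{r},{s},{t},{v},{q,r},{q,t},{q,v},{r,t},{r,v},{q,r,t},{q,r,v}}
  A12={{q,t},{q,r,t}} A14={{t},{q,t},{r,t},{q,r,t}} A23={{s}} A24={{s},{q,r},{q,t},{q,v},{q,r,t},{q,r,v}} A34={{s}}
  A124={{q,t},{q,r,t}} A234={{s}}
C dims 4,5,2; δ0: rk 3, SNF 1^3; δ1: rk 2, SNF 1^2
degree 0: 4−3−0 = 1 → Ȟ^0 ≅ Z
degree 1: 5−2−3 = 0 → Ȟ^1 ≅ 0
degree 2: 2−0−2 = 0 → Ȟ^2 ≅ 0


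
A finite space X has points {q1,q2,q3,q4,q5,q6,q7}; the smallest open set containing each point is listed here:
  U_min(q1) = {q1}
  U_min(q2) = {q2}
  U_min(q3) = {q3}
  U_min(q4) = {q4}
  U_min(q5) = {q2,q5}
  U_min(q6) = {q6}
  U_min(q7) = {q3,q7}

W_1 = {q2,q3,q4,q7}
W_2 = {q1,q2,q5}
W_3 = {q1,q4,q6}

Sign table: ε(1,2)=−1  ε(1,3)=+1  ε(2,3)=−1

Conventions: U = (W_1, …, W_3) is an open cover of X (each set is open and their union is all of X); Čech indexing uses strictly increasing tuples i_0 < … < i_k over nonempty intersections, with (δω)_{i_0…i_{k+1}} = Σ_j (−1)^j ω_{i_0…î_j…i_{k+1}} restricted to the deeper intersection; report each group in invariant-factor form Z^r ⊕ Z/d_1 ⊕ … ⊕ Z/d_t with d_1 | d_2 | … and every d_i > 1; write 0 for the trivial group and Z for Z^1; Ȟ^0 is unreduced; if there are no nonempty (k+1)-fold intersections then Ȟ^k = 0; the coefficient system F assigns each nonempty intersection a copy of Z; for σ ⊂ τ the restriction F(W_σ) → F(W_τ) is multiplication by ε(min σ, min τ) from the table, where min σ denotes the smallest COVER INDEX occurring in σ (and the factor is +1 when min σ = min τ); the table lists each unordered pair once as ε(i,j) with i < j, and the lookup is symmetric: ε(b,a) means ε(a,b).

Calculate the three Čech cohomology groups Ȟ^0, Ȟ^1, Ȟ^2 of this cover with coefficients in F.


nonempty overlaps:
  W12={q2} W13={q4} W23={q1}
C dims 3,3; δ0: rk 2, SNF 1^2
degree 0: 3−2−0 = 1 → Ȟ^0 ≅ Z
degree 1: 3−0−2 = 1 → Ȟ^1 ≅ Z
degree 2: 0−0−0 = 0 → Ȟ^2 ≅ 0

Ȟ^0(U;F) ≅ Z; Ȟ^1(U;F) ≅ Z; Ȟ^2(U;F) ≅ 0
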